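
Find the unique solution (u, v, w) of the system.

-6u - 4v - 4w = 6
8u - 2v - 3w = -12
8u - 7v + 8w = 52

Forward elimination on [A|b]:
R2 <- R2 - (-4/3)*R1:  [     0  -22/3  -25/3     -4 ]
R3 <- R3 - (-4/3)*R1:  [     0  -37/3    8/3     60 ]
R3 <- R3 - (37/22)*R2:  [      0       0  367/22  734/11 ]
Row echelon form:
[ -6     -4      -4  |       6 ]
[  0  -22/3   -25/3  |      -4 ]
[  0      0  367/22  |  734/11 ]
Back-substitution:
w = (734/11) / (367/22) = 4
v = (-4 - (-25/3)*(4)) / (-22/3) = -4
u = (6 - (-4)*(-4) - (-4)*(4)) / -6 = -1

(-1, -4, 4)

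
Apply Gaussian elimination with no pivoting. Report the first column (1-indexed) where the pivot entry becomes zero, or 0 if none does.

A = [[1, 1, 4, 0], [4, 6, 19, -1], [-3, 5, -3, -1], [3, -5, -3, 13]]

first zero-pivot column = 0

Naive forward elimination:
R2 <- R2 - (4)*R1:  [  0   2   3  -1 ]
R3 <- R3 - (-3)*R1:  [  0   8   9  -1 ]
R4 <- R4 - (3)*R1:  [   0   -8  -15   13 ]
R3 <- R3 - (4)*R2:  [  0   0  -3   3 ]
R4 <- R4 - (-4)*R2:  [  0   0  -3   9 ]
R4 <- R4 - (1)*R3:  [ 0  0  0  6 ]
All pivots nonzero; naive elimination completes without hitting a zero pivot.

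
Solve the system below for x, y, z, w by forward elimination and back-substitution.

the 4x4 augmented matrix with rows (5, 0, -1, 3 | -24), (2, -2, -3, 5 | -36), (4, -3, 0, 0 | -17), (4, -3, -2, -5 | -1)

(-2, 3, 2, -4)

Forward elimination on [A|b]:
R2 <- R2 - (2/5)*R1:  [      0      -2   -13/5    19/5  -132/5 ]
R3 <- R3 - (4/5)*R1:  [     0     -3    4/5  -12/5   11/5 ]
R4 <- R4 - (4/5)*R1:  [     0     -3   -6/5  -37/5   91/5 ]
R3 <- R3 - (3/2)*R2:  [      0       0   47/10  -81/10   209/5 ]
R4 <- R4 - (3/2)*R2:  [       0        0    27/10  -131/10    289/5 ]
R4 <- R4 - (27/47)*R3:  [       0        0        0  -397/47  1588/47 ]
Row echelon form:
[ 5   0     -1        3  |      -24 ]
[ 0  -2  -13/5     19/5  |   -132/5 ]
[ 0   0  47/10   -81/10  |    209/5 ]
[ 0   0      0  -397/47  |  1588/47 ]
Back-substitution:
w = (1588/47) / (-397/47) = -4
z = (209/5 - (-81/10)*(-4)) / (47/10) = 2
y = (-132/5 - (-13/5)*(2) - (19/5)*(-4)) / -2 = 3
x = (-24 - (-1)*(2) - (3)*(-4)) / 5 = -2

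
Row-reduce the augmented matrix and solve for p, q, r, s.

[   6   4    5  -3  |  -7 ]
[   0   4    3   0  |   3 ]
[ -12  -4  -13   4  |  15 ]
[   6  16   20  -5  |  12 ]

(-3, 0, 1, -2)

Forward elimination on [A|b]:
R3 <- R3 - (-2)*R1:  [  0   4  -3  -2   1 ]
R4 <- R4 - (1)*R1:  [  0  12  15  -2  19 ]
R3 <- R3 - (1)*R2:  [  0   0  -6  -2  -2 ]
R4 <- R4 - (3)*R2:  [  0   0   6  -2  10 ]
R4 <- R4 - (-1)*R3:  [  0   0   0  -4   8 ]
Row echelon form:
[ 6  4   5  -3  |  -7 ]
[ 0  4   3   0  |   3 ]
[ 0  0  -6  -2  |  -2 ]
[ 0  0   0  -4  |   8 ]
Back-substitution:
s = (8) / -4 = -2
r = (-2 - (-2)*(-2)) / -6 = 1
q = (3 - (3)*(1)) / 4 = 0
p = (-7 - (4)*(0) - (5)*(1) - (-3)*(-2)) / 6 = -3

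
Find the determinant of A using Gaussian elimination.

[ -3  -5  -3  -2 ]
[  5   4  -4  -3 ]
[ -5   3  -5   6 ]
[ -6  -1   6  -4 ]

det(A) = 3396

Forward elimination:
R2 <- R2 - (-5/3)*R1:  [     0  -13/3     -9  -19/3 ]
R3 <- R3 - (5/3)*R1:  [    0  34/3     0  28/3 ]
R4 <- R4 - (2)*R1:  [  0   9  12   0 ]
R3 <- R3 - (-34/13)*R2:  [       0        0  -306/13   -94/13 ]
R4 <- R4 - (-27/13)*R2:  [       0        0   -87/13  -171/13 ]
R4 <- R4 - (29/102)*R3:  [       0        0        0  -566/51 ]
Upper-triangular form:
[ -3     -5       -3       -2 ]
[  0  -13/3       -9    -19/3 ]
[  0      0  -306/13   -94/13 ]
[  0      0        0  -566/51 ]
det(A) = (-1)^0 * (-3) * (-13/3) * (-306/13) * (-566/51) = 3396  (0 row swaps -> sign +1)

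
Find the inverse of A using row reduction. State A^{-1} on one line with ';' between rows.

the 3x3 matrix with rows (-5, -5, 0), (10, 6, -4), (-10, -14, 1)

Gauss-Jordan on [A | I]:
R1 <- (1/-5)*R1:  [    1     1     0  |  -1/5     0     0 ]
R2 <- R2 - (10)*R1:  [  0  -4  -4  |   2   1   0 ]
R3 <- R3 - (-10)*R1:  [  0  -4   1  |  -2   0   1 ]
R2 <- (1/-4)*R2:  [    0     1     1  |  -1/2  -1/4     0 ]
R1 <- R1 - (1)*R2:  [    1     0    -1  |  3/10   1/4     0 ]
R3 <- R3 - (-4)*R2:  [  0   0   5  |  -4  -1   1 ]
R3 <- (1/5)*R3:  [    0     0     1  |  -4/5  -1/5   1/5 ]
R1 <- R1 - (-1)*R3:  [    1     0     0  |  -1/2  1/20   1/5 ]
R2 <- R2 - (1)*R3:  [     0      1      0  |   3/10  -1/20   -1/5 ]
Right block of [I | A^{-1}] is the inverse:
[ -1/2   1/20   1/5 ]
[ 3/10  -1/20  -1/5 ]
[ -4/5   -1/5   1/5 ]

inverse = [-1/2 1/20 1/5; 3/10 -1/20 -1/5; -4/5 -1/5 1/5]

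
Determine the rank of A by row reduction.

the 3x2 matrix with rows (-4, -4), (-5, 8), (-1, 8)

rank(A) = 2

Row reduction:
R2 <- R2 - (5/4)*R1:  [  0  13 ]
R3 <- R3 - (1/4)*R1:  [ 0  9 ]
R3 <- R3 - (9/13)*R2:  [ 0  0 ]
Row echelon form:
[ -4  -4 ]
[  0  13 ]
[  0   0 ]
Nonzero rows / pivot columns: 2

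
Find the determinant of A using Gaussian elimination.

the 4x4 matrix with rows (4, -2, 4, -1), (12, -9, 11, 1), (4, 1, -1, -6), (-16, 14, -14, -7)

det(A) = -216

Forward elimination:
R2 <- R2 - (3)*R1:  [  0  -3  -1   4 ]
R3 <- R3 - (1)*R1:  [  0   3  -5  -5 ]
R4 <- R4 - (-4)*R1:  [   0    6    2  -11 ]
R3 <- R3 - (-1)*R2:  [  0   0  -6  -1 ]
R4 <- R4 - (-2)*R2:  [  0   0   0  -3 ]
Upper-triangular form:
[ 4  -2   4  -1 ]
[ 0  -3  -1   4 ]
[ 0   0  -6  -1 ]
[ 0   0   0  -3 ]
det(A) = (-1)^0 * (4) * (-3) * (-6) * (-3) = -216  (0 row swaps -> sign +1)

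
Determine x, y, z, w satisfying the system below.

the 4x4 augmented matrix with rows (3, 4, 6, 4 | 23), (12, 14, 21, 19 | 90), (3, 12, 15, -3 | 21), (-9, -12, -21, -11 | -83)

Forward elimination on [A|b]:
R2 <- R2 - (4)*R1:  [  0  -2  -3   3  -2 ]
R3 <- R3 - (1)*R1:  [  0   8   9  -7  -2 ]
R4 <- R4 - (-3)*R1:  [   0    0   -3    1  -14 ]
R3 <- R3 - (-4)*R2:  [   0    0   -3    5  -10 ]
R4 <- R4 - (1)*R3:  [  0   0   0  -4  -4 ]
Row echelon form:
[ 3   4   6   4  |   23 ]
[ 0  -2  -3   3  |   -2 ]
[ 0   0  -3   5  |  -10 ]
[ 0   0   0  -4  |   -4 ]
Back-substitution:
w = (-4) / -4 = 1
z = (-10 - (5)*(1)) / -3 = 5
y = (-2 - (-3)*(5) - (3)*(1)) / -2 = -5
x = (23 - (4)*(-5) - (6)*(5) - (4)*(1)) / 3 = 3

(3, -5, 5, 1)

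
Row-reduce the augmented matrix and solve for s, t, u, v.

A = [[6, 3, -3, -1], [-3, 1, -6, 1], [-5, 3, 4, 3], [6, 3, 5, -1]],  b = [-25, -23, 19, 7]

(0, -3, 4, 4)

Forward elimination on [A|b]:
R2 <- R2 - (-1/2)*R1:  [     0    5/2  -15/2    1/2  -71/2 ]
R3 <- R3 - (-5/6)*R1:  [     0   11/2    3/2   13/6  -11/6 ]
R4 <- R4 - (1)*R1:  [  0   0   8   0  32 ]
R3 <- R3 - (11/5)*R2:  [       0        0       18    16/15  1144/15 ]
R4 <- R4 - (4/9)*R3:  [        0         0         0   -64/135  -256/135 ]
Row echelon form:
[ 6    3     -3       -1  |       -25 ]
[ 0  5/2  -15/2      1/2  |     -71/2 ]
[ 0    0     18    16/15  |   1144/15 ]
[ 0    0      0  -64/135  |  -256/135 ]
Back-substitution:
v = (-256/135) / (-64/135) = 4
u = (1144/15 - (16/15)*(4)) / 18 = 4
t = (-71/2 - (-15/2)*(4) - (1/2)*(4)) / (5/2) = -3
s = (-25 - (3)*(-3) - (-3)*(4) - (-1)*(4)) / 6 = 0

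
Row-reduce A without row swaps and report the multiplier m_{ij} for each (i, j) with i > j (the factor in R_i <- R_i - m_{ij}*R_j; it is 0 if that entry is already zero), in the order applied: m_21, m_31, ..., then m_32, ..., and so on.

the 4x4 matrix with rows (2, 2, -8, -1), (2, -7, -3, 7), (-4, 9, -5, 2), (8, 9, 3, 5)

multipliers: 1, -2, 4, -13/9, -1/9, -80/31

Forward elimination:
R2 <- R2 - (1)*R1:  [  0  -9   5   8 ]
R3 <- R3 - (-2)*R1:  [   0   13  -21    0 ]
R4 <- R4 - (4)*R1:  [  0   1  35   9 ]
R3 <- R3 - (-13/9)*R2:  [      0       0  -124/9   104/9 ]
R4 <- R4 - (-1/9)*R2:  [     0      0  320/9   89/9 ]
R4 <- R4 - (-80/31)*R3:  [       0        0        0  1231/31 ]
Multipliers (in order of application): m_{21} = 1, m_{31} = -2, m_{41} = 4, m_{32} = -13/9, m_{42} = -1/9, m_{43} = -80/31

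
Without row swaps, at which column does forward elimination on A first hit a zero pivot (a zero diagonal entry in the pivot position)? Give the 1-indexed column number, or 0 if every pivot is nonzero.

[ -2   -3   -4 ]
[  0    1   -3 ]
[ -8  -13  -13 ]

first zero-pivot column = 3

Naive forward elimination:
R3 <- R3 - (4)*R1:  [  0  -1   3 ]
R3 <- R3 - (-1)*R2:  [ 0  0  0 ]
Matrix at this point:
[ -2  -3  -4 ]
[  0   1  -3 ]
[  0   0   0 ]
Pivot entry (3,3) in the last row is zero and there are no rows below to swap with -> zero pivot in column 3 (A is singular).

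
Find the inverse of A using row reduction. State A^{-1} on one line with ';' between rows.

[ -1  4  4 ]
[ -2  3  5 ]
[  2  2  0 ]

inverse = [-1 4/5 4/5; 1 -4/5 -3/10; -1 1 1/2]

Gauss-Jordan on [A | I]:
R1 <- (1/-1)*R1:  [  1  -4  -4  |  -1   0   0 ]
R2 <- R2 - (-2)*R1:  [  0  -5  -3  |  -2   1   0 ]
R3 <- R3 - (2)*R1:  [  0  10   8  |   2   0   1 ]
R2 <- (1/-5)*R2:  [    0     1   3/5  |   2/5  -1/5     0 ]
R1 <- R1 - (-4)*R2:  [    1     0  -8/5  |   3/5  -4/5     0 ]
R3 <- R3 - (10)*R2:  [  0   0   2  |  -2   2   1 ]
R3 <- (1/2)*R3:  [   0    0    1  |   -1    1  1/2 ]
R1 <- R1 - (-8/5)*R3:  [   1    0    0  |   -1  4/5  4/5 ]
R2 <- R2 - (3/5)*R3:  [     0      1      0  |      1   -4/5  -3/10 ]
Right block of [I | A^{-1}] is the inverse:
[ -1   4/5    4/5 ]
[  1  -4/5  -3/10 ]
[ -1     1    1/2 ]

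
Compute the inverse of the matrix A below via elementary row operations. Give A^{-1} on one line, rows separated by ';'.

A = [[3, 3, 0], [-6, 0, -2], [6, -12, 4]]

Gauss-Jordan on [A | I]:
R1 <- (1/3)*R1:  [   1    1    0  |  1/3    0    0 ]
R2 <- R2 - (-6)*R1:  [  0   6  -2  |   2   1   0 ]
R3 <- R3 - (6)*R1:  [   0  -18    4  |   -2    0    1 ]
R2 <- (1/6)*R2:  [    0     1  -1/3  |   1/3   1/6     0 ]
R1 <- R1 - (1)*R2:  [    1     0   1/3  |     0  -1/6     0 ]
R3 <- R3 - (-18)*R2:  [  0   0  -2  |   4   3   1 ]
R3 <- (1/-2)*R3:  [    0     0     1  |    -2  -3/2  -1/2 ]
R1 <- R1 - (1/3)*R3:  [   1    0    0  |  2/3  1/3  1/6 ]
R2 <- R2 - (-1/3)*R3:  [    0     1     0  |  -1/3  -1/3  -1/6 ]
Right block of [I | A^{-1}] is the inverse:
[  2/3   1/3   1/6 ]
[ -1/3  -1/3  -1/6 ]
[   -2  -3/2  -1/2 ]

inverse = [2/3 1/3 1/6; -1/3 -1/3 -1/6; -2 -3/2 -1/2]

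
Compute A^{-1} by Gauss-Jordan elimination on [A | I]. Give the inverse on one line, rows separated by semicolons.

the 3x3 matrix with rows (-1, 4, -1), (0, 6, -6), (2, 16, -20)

Gauss-Jordan on [A | I]:
R1 <- (1/-1)*R1:  [  1  -4   1  |  -1   0   0 ]
R3 <- R3 - (2)*R1:  [   0   24  -22  |    2    0    1 ]
R2 <- (1/6)*R2:  [   0    1   -1  |    0  1/6    0 ]
R1 <- R1 - (-4)*R2:  [   1    0   -3  |   -1  2/3    0 ]
R3 <- R3 - (24)*R2:  [  0   0   2  |   2  -4   1 ]
R3 <- (1/2)*R3:  [   0    0    1  |    1   -2  1/2 ]
R1 <- R1 - (-3)*R3:  [     1      0      0  |      2  -16/3    3/2 ]
R2 <- R2 - (-1)*R3:  [     0      1      0  |      1  -11/6    1/2 ]
Right block of [I | A^{-1}] is the inverse:
[ 2  -16/3  3/2 ]
[ 1  -11/6  1/2 ]
[ 1     -2  1/2 ]

inverse = [2 -16/3 3/2; 1 -11/6 1/2; 1 -2 1/2]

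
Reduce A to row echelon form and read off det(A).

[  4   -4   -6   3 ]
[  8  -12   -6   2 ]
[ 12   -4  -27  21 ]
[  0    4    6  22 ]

det(A) = -96

Forward elimination:
R2 <- R2 - (2)*R1:  [  0  -4   6  -4 ]
R3 <- R3 - (3)*R1:  [  0   8  -9  12 ]
R3 <- R3 - (-2)*R2:  [ 0  0  3  4 ]
R4 <- R4 - (-1)*R2:  [  0   0  12  18 ]
R4 <- R4 - (4)*R3:  [ 0  0  0  2 ]
Upper-triangular form:
[ 4  -4  -6   3 ]
[ 0  -4   6  -4 ]
[ 0   0   3   4 ]
[ 0   0   0   2 ]
det(A) = (-1)^0 * (4) * (-4) * (3) * (2) = -96  (0 row swaps -> sign +1)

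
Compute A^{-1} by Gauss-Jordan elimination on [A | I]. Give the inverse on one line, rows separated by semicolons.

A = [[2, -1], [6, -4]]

inverse = [2 -1/2; 3 -1]

Gauss-Jordan on [A | I]:
R1 <- (1/2)*R1:  [    1  -1/2  |   1/2     0 ]
R2 <- R2 - (6)*R1:  [  0  -1  |  -3   1 ]
R2 <- (1/-1)*R2:  [  0   1  |   3  -1 ]
R1 <- R1 - (-1/2)*R2:  [    1     0  |     2  -1/2 ]
Right block of [I | A^{-1}] is the inverse:
[ 2  -1/2 ]
[ 3    -1 ]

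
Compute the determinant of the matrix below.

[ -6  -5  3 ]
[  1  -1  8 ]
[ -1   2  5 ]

det(A) = 194

Forward elimination:
R2 <- R2 - (-1/6)*R1:  [     0  -11/6   17/2 ]
R3 <- R3 - (1/6)*R1:  [    0  17/6   9/2 ]
R3 <- R3 - (-17/11)*R2:  [      0       0  194/11 ]
Upper-triangular form:
[ -6     -5       3 ]
[  0  -11/6    17/2 ]
[  0      0  194/11 ]
det(A) = (-1)^0 * (-6) * (-11/6) * (194/11) = 194  (0 row swaps -> sign +1)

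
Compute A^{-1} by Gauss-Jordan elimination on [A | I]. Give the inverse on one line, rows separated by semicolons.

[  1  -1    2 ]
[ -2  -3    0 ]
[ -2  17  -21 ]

inverse = [63/25 13/25 6/25; -42/25 -17/25 -4/25; -8/5 -3/5 -1/5]

Gauss-Jordan on [A | I]:
R2 <- R2 - (-2)*R1:  [  0  -5   4  |   2   1   0 ]
R3 <- R3 - (-2)*R1:  [   0   15  -17  |    2    0    1 ]
R2 <- (1/-5)*R2:  [    0     1  -4/5  |  -2/5  -1/5     0 ]
R1 <- R1 - (-1)*R2:  [    1     0   6/5  |   3/5  -1/5     0 ]
R3 <- R3 - (15)*R2:  [  0   0  -5  |   8   3   1 ]
R3 <- (1/-5)*R3:  [    0     0     1  |  -8/5  -3/5  -1/5 ]
R1 <- R1 - (6/5)*R3:  [     1      0      0  |  63/25  13/25   6/25 ]
R2 <- R2 - (-4/5)*R3:  [      0       1       0  |  -42/25  -17/25   -4/25 ]
Right block of [I | A^{-1}] is the inverse:
[  63/25   13/25   6/25 ]
[ -42/25  -17/25  -4/25 ]
[   -8/5    -3/5   -1/5 ]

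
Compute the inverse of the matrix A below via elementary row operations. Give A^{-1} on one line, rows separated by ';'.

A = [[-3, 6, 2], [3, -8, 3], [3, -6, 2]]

Gauss-Jordan on [A | I]:
R1 <- (1/-3)*R1:  [    1    -2  -2/3  |  -1/3     0     0 ]
R2 <- R2 - (3)*R1:  [  0  -2   5  |   1   1   0 ]
R3 <- R3 - (3)*R1:  [ 0  0  4  |  1  0  1 ]
R2 <- (1/-2)*R2:  [    0     1  -5/2  |  -1/2  -1/2     0 ]
R1 <- R1 - (-2)*R2:  [     1      0  -17/3  |   -4/3     -1      0 ]
R3 <- (1/4)*R3:  [   0    0    1  |  1/4    0  1/4 ]
R1 <- R1 - (-17/3)*R3:  [     1      0      0  |   1/12     -1  17/12 ]
R2 <- R2 - (-5/2)*R3:  [    0     1     0  |   1/8  -1/2   5/8 ]
Right block of [I | A^{-1}] is the inverse:
[ 1/12    -1  17/12 ]
[  1/8  -1/2    5/8 ]
[  1/4     0    1/4 ]

inverse = [1/12 -1 17/12; 1/8 -1/2 5/8; 1/4 0 1/4]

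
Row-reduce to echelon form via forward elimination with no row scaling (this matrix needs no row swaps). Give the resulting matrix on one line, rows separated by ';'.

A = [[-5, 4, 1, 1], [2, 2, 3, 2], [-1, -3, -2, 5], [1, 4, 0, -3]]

REF = [-5 4 1 1; 0 18/5 17/5 12/5; 0 0 25/18 22/3; 0 0 0 422/25]

Forward elimination:
R2 <- R2 - (-2/5)*R1:  [    0  18/5  17/5  12/5 ]
R3 <- R3 - (1/5)*R1:  [     0  -19/5  -11/5   24/5 ]
R4 <- R4 - (-1/5)*R1:  [     0   24/5    1/5  -14/5 ]
R3 <- R3 - (-19/18)*R2:  [     0      0  25/18   22/3 ]
R4 <- R4 - (4/3)*R2:  [     0      0  -13/3     -6 ]
R4 <- R4 - (-78/25)*R3:  [      0       0       0  422/25 ]
Row echelon form:
[ -5     4      1       1 ]
[  0  18/5   17/5    12/5 ]
[  0     0  25/18    22/3 ]
[  0     0      0  422/25 ]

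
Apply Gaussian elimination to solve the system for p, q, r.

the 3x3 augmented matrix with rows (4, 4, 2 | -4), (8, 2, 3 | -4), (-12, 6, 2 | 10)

(-1, -1, 2)

Forward elimination on [A|b]:
R2 <- R2 - (2)*R1:  [  0  -6  -1   4 ]
R3 <- R3 - (-3)*R1:  [  0  18   8  -2 ]
R3 <- R3 - (-3)*R2:  [  0   0   5  10 ]
Row echelon form:
[ 4   4   2  |  -4 ]
[ 0  -6  -1  |   4 ]
[ 0   0   5  |  10 ]
Back-substitution:
r = (10) / 5 = 2
q = (4 - (-1)*(2)) / -6 = -1
p = (-4 - (4)*(-1) - (2)*(2)) / 4 = -1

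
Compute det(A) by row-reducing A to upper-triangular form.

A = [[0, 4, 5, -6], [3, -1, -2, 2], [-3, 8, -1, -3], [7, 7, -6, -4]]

det(A) = -730

Forward elimination:
R1 <-> R2   (pivot in column 1 was zero)
[  3  -1  -2   2 ]
[  0   4   5  -6 ]
[ -3   8  -1  -3 ]
[  7   7  -6  -4 ]
R3 <- R3 - (-1)*R1:  [  0   7  -3  -1 ]
R4 <- R4 - (7/3)*R1:  [     0   28/3   -4/3  -26/3 ]
R3 <- R3 - (7/4)*R2:  [     0      0  -47/4   19/2 ]
R4 <- R4 - (7/3)*R2:  [    0     0   -13  16/3 ]
R4 <- R4 - (52/47)*R3:  [        0         0         0  -730/141 ]
Upper-triangular form:
[ 3  -1     -2         2 ]
[ 0   4      5        -6 ]
[ 0   0  -47/4      19/2 ]
[ 0   0      0  -730/141 ]
det(A) = (-1)^1 * (3) * (4) * (-47/4) * (-730/141) = -730  (1 row swap -> sign -1)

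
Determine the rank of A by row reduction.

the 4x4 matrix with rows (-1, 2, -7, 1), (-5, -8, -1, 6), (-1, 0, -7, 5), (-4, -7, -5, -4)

rank(A) = 4

Row reduction:
R2 <- R2 - (5)*R1:  [   0  -18   34    1 ]
R3 <- R3 - (1)*R1:  [  0  -2   0   4 ]
R4 <- R4 - (4)*R1:  [   0  -15   23   -8 ]
R3 <- R3 - (1/9)*R2:  [     0      0  -34/9   35/9 ]
R4 <- R4 - (5/6)*R2:  [     0      0  -16/3  -53/6 ]
R4 <- R4 - (24/17)*R3:  [       0        0        0  -487/34 ]
Row echelon form:
[ -1    2     -7        1 ]
[  0  -18     34        1 ]
[  0    0  -34/9     35/9 ]
[  0    0      0  -487/34 ]
Nonzero rows / pivot columns: 4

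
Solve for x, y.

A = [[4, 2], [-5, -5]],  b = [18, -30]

Forward elimination on [A|b]:
R2 <- R2 - (-5/4)*R1:  [     0   -5/2  -15/2 ]
Row echelon form:
[ 4     2  |     18 ]
[ 0  -5/2  |  -15/2 ]
Back-substitution:
y = (-15/2) / (-5/2) = 3
x = (18 - (2)*(3)) / 4 = 3

(3, 3)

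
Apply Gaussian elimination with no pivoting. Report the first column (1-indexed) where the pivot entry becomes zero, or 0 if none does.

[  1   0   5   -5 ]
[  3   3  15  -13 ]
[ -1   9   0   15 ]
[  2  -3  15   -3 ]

Naive forward elimination:
R2 <- R2 - (3)*R1:  [ 0  3  0  2 ]
R3 <- R3 - (-1)*R1:  [  0   9   5  10 ]
R4 <- R4 - (2)*R1:  [  0  -3   5   7 ]
R3 <- R3 - (3)*R2:  [ 0  0  5  4 ]
R4 <- R4 - (-1)*R2:  [ 0  0  5  9 ]
R4 <- R4 - (1)*R3:  [ 0  0  0  5 ]
All pivots nonzero; naive elimination completes without hitting a zero pivot.

first zero-pivot column = 0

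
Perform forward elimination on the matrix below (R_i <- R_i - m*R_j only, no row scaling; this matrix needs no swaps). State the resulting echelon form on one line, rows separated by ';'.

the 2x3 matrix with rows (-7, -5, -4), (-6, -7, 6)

Forward elimination:
R2 <- R2 - (6/7)*R1:  [     0  -19/7   66/7 ]
Row echelon form:
[ -7     -5    -4 ]
[  0  -19/7  66/7 ]

REF = [-7 -5 -4; 0 -19/7 66/7]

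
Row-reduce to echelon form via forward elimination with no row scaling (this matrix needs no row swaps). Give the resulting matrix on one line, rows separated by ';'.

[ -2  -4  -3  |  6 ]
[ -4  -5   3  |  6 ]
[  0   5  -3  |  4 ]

REF = [-2 -4 -3 6; 0 3 9 -6; 0 0 -18 14]

Forward elimination:
R2 <- R2 - (2)*R1:  [  0   3   9  -6 ]
R3 <- R3 - (5/3)*R2:  [   0    0  -18   14 ]
Row echelon form:
[ -2  -4   -3  |   6 ]
[  0   3    9  |  -6 ]
[  0   0  -18  |  14 ]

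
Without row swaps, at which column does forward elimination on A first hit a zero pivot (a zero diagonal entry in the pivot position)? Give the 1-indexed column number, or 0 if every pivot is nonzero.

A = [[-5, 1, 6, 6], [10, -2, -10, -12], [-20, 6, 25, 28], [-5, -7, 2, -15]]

Naive forward elimination:
R2 <- R2 - (-2)*R1:  [ 0  0  2  0 ]
R3 <- R3 - (4)*R1:  [ 0  2  1  4 ]
R4 <- R4 - (1)*R1:  [   0   -8   -4  -21 ]
Matrix at this point:
[ -5   1   6    6 ]
[  0   0   2    0 ]
[  0   2   1    4 ]
[  0  -8  -4  -21 ]
Pivot entry (2,2) is zero but row 3 has 2 in column 2 -> naive elimination stops; a row interchange (e.g. R2 <-> R3) would be required here.

first zero-pivot column = 2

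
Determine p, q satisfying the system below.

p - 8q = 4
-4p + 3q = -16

(4, 0)

Forward elimination on [A|b]:
R2 <- R2 - (-4)*R1:  [   0  -29    0 ]
Row echelon form:
[ 1   -8  |  4 ]
[ 0  -29  |  0 ]
Back-substitution:
q = (0) / -29 = 0
p = (4 - (-8)*(0)) / 1 = 4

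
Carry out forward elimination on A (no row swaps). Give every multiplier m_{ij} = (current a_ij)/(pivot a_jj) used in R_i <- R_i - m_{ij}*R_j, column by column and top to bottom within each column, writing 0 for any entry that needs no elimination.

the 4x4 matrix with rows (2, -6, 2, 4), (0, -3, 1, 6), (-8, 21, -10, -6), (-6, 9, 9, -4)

multipliers: 0, -4, -3, 1, 3, -4

Forward elimination:
R2: entry in column 1 is already 0 -> m_{21} = 0 (no row operation needed)
R3 <- R3 - (-4)*R1:  [  0  -3  -2  10 ]
R4 <- R4 - (-3)*R1:  [  0  -9  15   8 ]
R3 <- R3 - (1)*R2:  [  0   0  -3   4 ]
R4 <- R4 - (3)*R2:  [   0    0   12  -10 ]
R4 <- R4 - (-4)*R3:  [ 0  0  0  6 ]
Multipliers (in order of application): m_{21} = 0, m_{31} = -4, m_{41} = -3, m_{32} = 1, m_{42} = 3, m_{43} = -4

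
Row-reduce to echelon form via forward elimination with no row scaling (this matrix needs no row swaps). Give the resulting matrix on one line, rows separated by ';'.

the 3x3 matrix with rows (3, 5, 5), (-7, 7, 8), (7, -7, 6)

Forward elimination:
R2 <- R2 - (-7/3)*R1:  [    0  56/3  59/3 ]
R3 <- R3 - (7/3)*R1:  [     0  -56/3  -17/3 ]
R3 <- R3 - (-1)*R2:  [  0   0  14 ]
Row echelon form:
[ 3     5     5 ]
[ 0  56/3  59/3 ]
[ 0     0    14 ]

REF = [3 5 5; 0 56/3 59/3; 0 0 14]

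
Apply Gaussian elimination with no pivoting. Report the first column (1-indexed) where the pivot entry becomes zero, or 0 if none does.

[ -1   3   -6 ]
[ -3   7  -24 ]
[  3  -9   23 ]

first zero-pivot column = 0

Naive forward elimination:
R2 <- R2 - (3)*R1:  [  0  -2  -6 ]
R3 <- R3 - (-3)*R1:  [ 0  0  5 ]
All pivots nonzero; naive elimination completes without hitting a zero pivot.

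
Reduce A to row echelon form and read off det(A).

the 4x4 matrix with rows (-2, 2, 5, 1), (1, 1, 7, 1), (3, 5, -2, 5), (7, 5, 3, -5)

Forward elimination:
R2 <- R2 - (-1/2)*R1:  [    0     2  19/2   3/2 ]
R3 <- R3 - (-3/2)*R1:  [    0     8  11/2  13/2 ]
R4 <- R4 - (-7/2)*R1:  [    0    12  41/2  -3/2 ]
R3 <- R3 - (4)*R2:  [     0      0  -65/2    1/2 ]
R4 <- R4 - (6)*R2:  [     0      0  -73/2  -21/2 ]
R4 <- R4 - (73/65)*R3:  [       0        0        0  -719/65 ]
Upper-triangular form:
[ -2  2      5        1 ]
[  0  2   19/2      3/2 ]
[  0  0  -65/2      1/2 ]
[  0  0      0  -719/65 ]
det(A) = (-1)^0 * (-2) * (2) * (-65/2) * (-719/65) = -1438  (0 row swaps -> sign +1)

det(A) = -1438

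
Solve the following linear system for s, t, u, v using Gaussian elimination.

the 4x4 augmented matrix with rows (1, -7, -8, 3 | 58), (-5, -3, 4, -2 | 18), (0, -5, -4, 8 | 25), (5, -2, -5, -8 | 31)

Forward elimination on [A|b]:
R2 <- R2 - (-5)*R1:  [   0  -38  -36   13  308 ]
R4 <- R4 - (5)*R1:  [    0    33    35   -23  -259 ]
R3 <- R3 - (5/38)*R2:  [       0        0    14/19   239/38  -295/19 ]
R4 <- R4 - (-33/38)*R2:  [       0        0    71/19  -445/38   161/19 ]
R4 <- R4 - (71/14)*R3:  [        0         0         0  -1221/28   1221/14 ]
Row echelon form:
[ 1   -7     -8         3  |       58 ]
[ 0  -38    -36        13  |      308 ]
[ 0    0  14/19    239/38  |  -295/19 ]
[ 0    0      0  -1221/28  |  1221/14 ]
Back-substitution:
v = (1221/14) / (-1221/28) = -2
u = (-295/19 - (239/38)*(-2)) / (14/19) = -4
t = (308 - (-36)*(-4) - (13)*(-2)) / -38 = -5
s = (58 - (-7)*(-5) - (-8)*(-4) - (3)*(-2)) / 1 = -3

(-3, -5, -4, -2)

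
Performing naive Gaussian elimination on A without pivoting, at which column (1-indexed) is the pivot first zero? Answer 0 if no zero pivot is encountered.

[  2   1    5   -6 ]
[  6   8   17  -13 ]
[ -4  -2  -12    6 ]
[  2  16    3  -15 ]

first zero-pivot column = 4

Naive forward elimination:
R2 <- R2 - (3)*R1:  [ 0  5  2  5 ]
R3 <- R3 - (-2)*R1:  [  0   0  -2  -6 ]
R4 <- R4 - (1)*R1:  [  0  15  -2  -9 ]
R4 <- R4 - (3)*R2:  [   0    0   -8  -24 ]
R4 <- R4 - (4)*R3:  [ 0  0  0  0 ]
Matrix at this point:
[ 2  1   5  -6 ]
[ 0  5   2   5 ]
[ 0  0  -2  -6 ]
[ 0  0   0   0 ]
Pivot entry (4,4) in the last row is zero and there are no rows below to swap with -> zero pivot in column 4 (A is singular).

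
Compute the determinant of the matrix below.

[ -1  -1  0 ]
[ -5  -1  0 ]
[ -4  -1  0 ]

det(A) = 0

Forward elimination:
R2 <- R2 - (5)*R1:  [ 0  4  0 ]
R3 <- R3 - (4)*R1:  [ 0  3  0 ]
R3 <- R3 - (3/4)*R2:  [ 0  0  0 ]
Upper-triangular form:
[ -1  -1  0 ]
[  0   4  0 ]
[  0   0  0 ]
det(A) = (-1)^0 * (-1) * (4) * (0) = 0  (0 row swaps -> sign +1)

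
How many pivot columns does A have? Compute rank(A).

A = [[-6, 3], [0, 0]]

Row reduction:
Row echelon form:
[ -6  3 ]
[  0  0 ]
Nonzero rows / pivot columns: 1

rank(A) = 1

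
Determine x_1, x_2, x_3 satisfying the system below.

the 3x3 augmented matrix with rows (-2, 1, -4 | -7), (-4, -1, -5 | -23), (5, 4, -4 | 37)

Forward elimination on [A|b]:
R2 <- R2 - (2)*R1:  [  0  -3   3  -9 ]
R3 <- R3 - (-5/2)*R1:  [    0  13/2   -14  39/2 ]
R3 <- R3 - (-13/6)*R2:  [     0      0  -15/2      0 ]
Row echelon form:
[ -2   1     -4  |  -7 ]
[  0  -3      3  |  -9 ]
[  0   0  -15/2  |   0 ]
Back-substitution:
x_3 = (0) / (-15/2) = 0
x_2 = (-9 - (3)*(0)) / -3 = 3
x_1 = (-7 - (1)*(3) - (-4)*(0)) / -2 = 5

(5, 3, 0)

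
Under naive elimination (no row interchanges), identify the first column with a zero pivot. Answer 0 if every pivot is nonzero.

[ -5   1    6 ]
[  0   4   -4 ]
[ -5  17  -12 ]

first zero-pivot column = 0

Naive forward elimination:
R3 <- R3 - (1)*R1:  [   0   16  -18 ]
R3 <- R3 - (4)*R2:  [  0   0  -2 ]
All pivots nonzero; naive elimination completes without hitting a zero pivot.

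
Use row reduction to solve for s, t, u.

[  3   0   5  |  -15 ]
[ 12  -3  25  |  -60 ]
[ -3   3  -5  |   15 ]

(-5, 0, 0)

Forward elimination on [A|b]:
R2 <- R2 - (4)*R1:  [  0  -3   5   0 ]
R3 <- R3 - (-1)*R1:  [ 0  3  0  0 ]
R3 <- R3 - (-1)*R2:  [ 0  0  5  0 ]
Row echelon form:
[ 3   0  5  |  -15 ]
[ 0  -3  5  |    0 ]
[ 0   0  5  |    0 ]
Back-substitution:
u = (0) / 5 = 0
t = (0 - (5)*(0)) / -3 = 0
s = (-15 - (5)*(0)) / 3 = -5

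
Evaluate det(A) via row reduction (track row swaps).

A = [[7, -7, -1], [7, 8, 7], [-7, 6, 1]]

det(A) = 56

Forward elimination:
R2 <- R2 - (1)*R1:  [  0  15   8 ]
R3 <- R3 - (-1)*R1:  [  0  -1   0 ]
R3 <- R3 - (-1/15)*R2:  [    0     0  8/15 ]
Upper-triangular form:
[ 7  -7    -1 ]
[ 0  15     8 ]
[ 0   0  8/15 ]
det(A) = (-1)^0 * (7) * (15) * (8/15) = 56  (0 row swaps -> sign +1)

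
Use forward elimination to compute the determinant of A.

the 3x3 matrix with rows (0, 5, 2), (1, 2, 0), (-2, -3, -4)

Forward elimination:
R1 <-> R2   (pivot in column 1 was zero)
[  1   2   0 ]
[  0   5   2 ]
[ -2  -3  -4 ]
R3 <- R3 - (-2)*R1:  [  0   1  -4 ]
R3 <- R3 - (1/5)*R2:  [     0      0  -22/5 ]
Upper-triangular form:
[ 1  2      0 ]
[ 0  5      2 ]
[ 0  0  -22/5 ]
det(A) = (-1)^1 * (1) * (5) * (-22/5) = 22  (1 row swap -> sign -1)

det(A) = 22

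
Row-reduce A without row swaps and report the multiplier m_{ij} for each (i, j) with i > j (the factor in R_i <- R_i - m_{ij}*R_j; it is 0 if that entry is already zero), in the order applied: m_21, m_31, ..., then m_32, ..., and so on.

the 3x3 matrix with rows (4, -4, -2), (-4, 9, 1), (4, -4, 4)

Forward elimination:
R2 <- R2 - (-1)*R1:  [  0   5  -1 ]
R3 <- R3 - (1)*R1:  [ 0  0  6 ]
R3: entry in column 2 is already 0 -> m_{32} = 0 (no row operation needed)
Multipliers (in order of application): m_{21} = -1, m_{31} = 1, m_{32} = 0

multipliers: -1, 1, 0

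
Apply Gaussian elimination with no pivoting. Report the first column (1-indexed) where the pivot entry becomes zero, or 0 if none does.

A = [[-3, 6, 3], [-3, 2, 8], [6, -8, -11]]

first zero-pivot column = 3

Naive forward elimination:
R2 <- R2 - (1)*R1:  [  0  -4   5 ]
R3 <- R3 - (-2)*R1:  [  0   4  -5 ]
R3 <- R3 - (-1)*R2:  [ 0  0  0 ]
Matrix at this point:
[ -3   6  3 ]
[  0  -4  5 ]
[  0   0  0 ]
Pivot entry (3,3) in the last row is zero and there are no rows below to swap with -> zero pivot in column 3 (A is singular).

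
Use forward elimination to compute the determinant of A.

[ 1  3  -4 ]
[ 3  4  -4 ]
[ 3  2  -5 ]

det(A) = 21

Forward elimination:
R2 <- R2 - (3)*R1:  [  0  -5   8 ]
R3 <- R3 - (3)*R1:  [  0  -7   7 ]
R3 <- R3 - (7/5)*R2:  [     0      0  -21/5 ]
Upper-triangular form:
[ 1   3     -4 ]
[ 0  -5      8 ]
[ 0   0  -21/5 ]
det(A) = (-1)^0 * (1) * (-5) * (-21/5) = 21  (0 row swaps -> sign +1)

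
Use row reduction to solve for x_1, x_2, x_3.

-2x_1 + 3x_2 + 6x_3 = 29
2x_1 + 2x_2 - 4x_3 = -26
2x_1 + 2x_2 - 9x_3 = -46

Forward elimination on [A|b]:
R2 <- R2 - (-1)*R1:  [ 0  5  2  3 ]
R3 <- R3 - (-1)*R1:  [   0    5   -3  -17 ]
R3 <- R3 - (1)*R2:  [   0    0   -5  -20 ]
Row echelon form:
[ -2  3   6  |   29 ]
[  0  5   2  |    3 ]
[  0  0  -5  |  -20 ]
Back-substitution:
x_3 = (-20) / -5 = 4
x_2 = (3 - (2)*(4)) / 5 = -1
x_1 = (29 - (3)*(-1) - (6)*(4)) / -2 = -4

(-4, -1, 4)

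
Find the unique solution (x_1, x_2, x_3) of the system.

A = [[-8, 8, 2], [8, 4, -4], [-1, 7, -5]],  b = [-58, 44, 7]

(4, -2, -5)

Forward elimination on [A|b]:
R2 <- R2 - (-1)*R1:  [   0   12   -2  -14 ]
R3 <- R3 - (1/8)*R1:  [     0      6  -21/4   57/4 ]
R3 <- R3 - (1/2)*R2:  [     0      0  -17/4   85/4 ]
Row echelon form:
[ -8   8      2  |   -58 ]
[  0  12     -2  |   -14 ]
[  0   0  -17/4  |  85/4 ]
Back-substitution:
x_3 = (85/4) / (-17/4) = -5
x_2 = (-14 - (-2)*(-5)) / 12 = -2
x_1 = (-58 - (8)*(-2) - (2)*(-5)) / -8 = 4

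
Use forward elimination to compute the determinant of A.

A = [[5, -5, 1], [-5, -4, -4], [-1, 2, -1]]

Forward elimination:
R2 <- R2 - (-1)*R1:  [  0  -9  -3 ]
R3 <- R3 - (-1/5)*R1:  [    0     1  -4/5 ]
R3 <- R3 - (-1/9)*R2:  [      0       0  -17/15 ]
Upper-triangular form:
[ 5  -5       1 ]
[ 0  -9      -3 ]
[ 0   0  -17/15 ]
det(A) = (-1)^0 * (5) * (-9) * (-17/15) = 51  (0 row swaps -> sign +1)

det(A) = 51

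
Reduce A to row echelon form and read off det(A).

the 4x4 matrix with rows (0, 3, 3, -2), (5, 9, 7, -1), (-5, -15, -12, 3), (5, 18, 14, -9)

Forward elimination:
R1 <-> R2   (pivot in column 1 was zero)
[  5    9    7  -1 ]
[  0    3    3  -2 ]
[ -5  -15  -12   3 ]
[  5   18   14  -9 ]
R3 <- R3 - (-1)*R1:  [  0  -6  -5   2 ]
R4 <- R4 - (1)*R1:  [  0   9   7  -8 ]
R3 <- R3 - (-2)*R2:  [  0   0   1  -2 ]
R4 <- R4 - (3)*R2:  [  0   0  -2  -2 ]
R4 <- R4 - (-2)*R3:  [  0   0   0  -6 ]
Upper-triangular form:
[ 5  9  7  -1 ]
[ 0  3  3  -2 ]
[ 0  0  1  -2 ]
[ 0  0  0  -6 ]
det(A) = (-1)^1 * (5) * (3) * (1) * (-6) = 90  (1 row swap -> sign -1)

det(A) = 90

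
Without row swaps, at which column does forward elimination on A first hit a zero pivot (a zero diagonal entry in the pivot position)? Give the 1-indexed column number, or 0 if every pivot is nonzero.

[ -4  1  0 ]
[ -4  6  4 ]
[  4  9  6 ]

first zero-pivot column = 0

Naive forward elimination:
R2 <- R2 - (1)*R1:  [ 0  5  4 ]
R3 <- R3 - (-1)*R1:  [  0  10   6 ]
R3 <- R3 - (2)*R2:  [  0   0  -2 ]
All pivots nonzero; naive elimination completes without hitting a zero pivot.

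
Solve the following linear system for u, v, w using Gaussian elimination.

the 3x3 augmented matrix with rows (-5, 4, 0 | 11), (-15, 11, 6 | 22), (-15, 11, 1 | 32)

Forward elimination on [A|b]:
R2 <- R2 - (3)*R1:  [   0   -1    6  -11 ]
R3 <- R3 - (3)*R1:  [  0  -1   1  -1 ]
R3 <- R3 - (1)*R2:  [  0   0  -5  10 ]
Row echelon form:
[ -5   4   0  |   11 ]
[  0  -1   6  |  -11 ]
[  0   0  -5  |   10 ]
Back-substitution:
w = (10) / -5 = -2
v = (-11 - (6)*(-2)) / -1 = -1
u = (11 - (4)*(-1)) / -5 = -3

(-3, -1, -2)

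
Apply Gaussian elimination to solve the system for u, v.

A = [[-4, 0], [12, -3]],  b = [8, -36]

(-2, 4)

Forward elimination on [A|b]:
R2 <- R2 - (-3)*R1:  [   0   -3  -12 ]
Row echelon form:
[ -4   0  |    8 ]
[  0  -3  |  -12 ]
Back-substitution:
v = (-12) / -3 = 4
u = (8) / -4 = -2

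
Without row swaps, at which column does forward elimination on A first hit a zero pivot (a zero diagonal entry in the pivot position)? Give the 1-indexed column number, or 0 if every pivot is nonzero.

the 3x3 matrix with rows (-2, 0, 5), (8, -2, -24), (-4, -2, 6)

first zero-pivot column = 3

Naive forward elimination:
R2 <- R2 - (-4)*R1:  [  0  -2  -4 ]
R3 <- R3 - (2)*R1:  [  0  -2  -4 ]
R3 <- R3 - (1)*R2:  [ 0  0  0 ]
Matrix at this point:
[ -2   0   5 ]
[  0  -2  -4 ]
[  0   0   0 ]
Pivot entry (3,3) in the last row is zero and there are no rows below to swap with -> zero pivot in column 3 (A is singular).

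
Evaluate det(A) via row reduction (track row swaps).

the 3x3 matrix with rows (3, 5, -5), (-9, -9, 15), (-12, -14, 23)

det(A) = 54

Forward elimination:
R2 <- R2 - (-3)*R1:  [ 0  6  0 ]
R3 <- R3 - (-4)*R1:  [ 0  6  3 ]
R3 <- R3 - (1)*R2:  [ 0  0  3 ]
Upper-triangular form:
[ 3  5  -5 ]
[ 0  6   0 ]
[ 0  0   3 ]
det(A) = (-1)^0 * (3) * (6) * (3) = 54  (0 row swaps -> sign +1)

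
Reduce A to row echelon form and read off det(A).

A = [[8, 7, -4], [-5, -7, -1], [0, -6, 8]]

Forward elimination:
R2 <- R2 - (-5/8)*R1:  [     0  -21/8   -7/2 ]
R3 <- R3 - (16/7)*R2:  [  0   0  16 ]
Upper-triangular form:
[ 8      7    -4 ]
[ 0  -21/8  -7/2 ]
[ 0      0    16 ]
det(A) = (-1)^0 * (8) * (-21/8) * (16) = -336  (0 row swaps -> sign +1)

det(A) = -336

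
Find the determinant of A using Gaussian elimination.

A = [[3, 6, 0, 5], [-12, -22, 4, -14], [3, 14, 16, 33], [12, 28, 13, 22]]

Forward elimination:
R2 <- R2 - (-4)*R1:  [ 0  2  4  6 ]
R3 <- R3 - (1)*R1:  [  0   8  16  28 ]
R4 <- R4 - (4)*R1:  [  0   4  13   2 ]
R3 <- R3 - (4)*R2:  [ 0  0  0  4 ]
R4 <- R4 - (2)*R2:  [   0    0    5  -10 ]
R3 <-> R4   (pivot in column 3 was zero)
[ 3  6  0    5 ]
[ 0  2  4    6 ]
[ 0  0  5  -10 ]
[ 0  0  0    4 ]
Upper-triangular form:
[ 3  6  0    5 ]
[ 0  2  4    6 ]
[ 0  0  5  -10 ]
[ 0  0  0    4 ]
det(A) = (-1)^1 * (3) * (2) * (5) * (4) = -120  (1 row swap -> sign -1)

det(A) = -120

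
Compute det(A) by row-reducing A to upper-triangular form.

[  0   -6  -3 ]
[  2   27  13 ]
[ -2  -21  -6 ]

Forward elimination:
R1 <-> R2   (pivot in column 1 was zero)
[  2   27  13 ]
[  0   -6  -3 ]
[ -2  -21  -6 ]
R3 <- R3 - (-1)*R1:  [ 0  6  7 ]
R3 <- R3 - (-1)*R2:  [ 0  0  4 ]
Upper-triangular form:
[ 2  27  13 ]
[ 0  -6  -3 ]
[ 0   0   4 ]
det(A) = (-1)^1 * (2) * (-6) * (4) = 48  (1 row swap -> sign -1)

det(A) = 48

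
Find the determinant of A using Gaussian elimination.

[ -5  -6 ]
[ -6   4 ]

det(A) = -56

Forward elimination:
R2 <- R2 - (6/5)*R1:  [    0  56/5 ]
Upper-triangular form:
[ -5    -6 ]
[  0  56/5 ]
det(A) = (-1)^0 * (-5) * (56/5) = -56  (0 row swaps -> sign +1)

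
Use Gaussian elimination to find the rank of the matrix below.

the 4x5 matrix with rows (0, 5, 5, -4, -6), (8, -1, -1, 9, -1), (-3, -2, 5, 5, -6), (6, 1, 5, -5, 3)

rank(A) = 4

Row reduction:
R1 <-> R2   (pivot in column 1 was zero)
[  8  -1  -1   9  -1 ]
[  0   5   5  -4  -6 ]
[ -3  -2   5   5  -6 ]
[  6   1   5  -5   3 ]
R3 <- R3 - (-3/8)*R1:  [     0  -19/8   37/8   67/8  -51/8 ]
R4 <- R4 - (3/4)*R1:  [     0    7/4   23/4  -47/4   15/4 ]
R3 <- R3 - (-19/40)*R2:  [       0        0        7   259/40  -369/40 ]
R4 <- R4 - (7/20)*R2:  [       0        0        4  -207/20   117/20 ]
R4 <- R4 - (4/7)*R3:  [        0         0         0   -281/20  1557/140 ]
Row echelon form:
[ 8  -1  -1        9        -1 ]
[ 0   5   5       -4        -6 ]
[ 0   0   7   259/40   -369/40 ]
[ 0   0   0  -281/20  1557/140 ]
Nonzero rows / pivot columns: 4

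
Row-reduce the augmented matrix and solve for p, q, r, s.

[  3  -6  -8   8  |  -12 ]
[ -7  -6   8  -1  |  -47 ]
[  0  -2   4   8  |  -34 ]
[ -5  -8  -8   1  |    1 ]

Forward elimination on [A|b]:
R2 <- R2 - (-7/3)*R1:  [     0    -20  -32/3   53/3    -75 ]
R4 <- R4 - (-5/3)*R1:  [     0    -18  -64/3   43/3    -19 ]
R3 <- R3 - (1/10)*R2:  [      0       0   76/15  187/30   -53/2 ]
R4 <- R4 - (9/10)*R2:  [       0        0  -176/15   -47/30     97/2 ]
R4 <- R4 - (-44/19)*R3:  [       0        0        0   489/38  -489/38 ]
Row echelon form:
[ 3   -6     -8       8  |      -12 ]
[ 0  -20  -32/3    53/3  |      -75 ]
[ 0    0  76/15  187/30  |    -53/2 ]
[ 0    0      0  489/38  |  -489/38 ]
Back-substitution:
s = (-489/38) / (489/38) = -1
r = (-53/2 - (187/30)*(-1)) / (76/15) = -4
q = (-75 - (-32/3)*(-4) - (53/3)*(-1)) / -20 = 5
p = (-12 - (-6)*(5) - (-8)*(-4) - (8)*(-1)) / 3 = -2

(-2, 5, -4, -1)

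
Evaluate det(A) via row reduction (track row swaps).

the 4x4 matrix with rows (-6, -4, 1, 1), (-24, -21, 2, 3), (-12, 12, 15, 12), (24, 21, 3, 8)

det(A) = 750

Forward elimination:
R2 <- R2 - (4)*R1:  [  0  -5  -2  -1 ]
R3 <- R3 - (2)*R1:  [  0  20  13  10 ]
R4 <- R4 - (-4)*R1:  [  0   5   7  12 ]
R3 <- R3 - (-4)*R2:  [ 0  0  5  6 ]
R4 <- R4 - (-1)*R2:  [  0   0   5  11 ]
R4 <- R4 - (1)*R3:  [ 0  0  0  5 ]
Upper-triangular form:
[ -6  -4   1   1 ]
[  0  -5  -2  -1 ]
[  0   0   5   6 ]
[  0   0   0   5 ]
det(A) = (-1)^0 * (-6) * (-5) * (5) * (5) = 750  (0 row swaps -> sign +1)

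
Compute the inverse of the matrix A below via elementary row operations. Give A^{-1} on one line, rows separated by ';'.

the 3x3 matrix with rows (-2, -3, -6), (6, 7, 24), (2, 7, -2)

inverse = [-91/8 -3 -15/8; 15/4 1 3/4; 7/4 1/2 1/4]

Gauss-Jordan on [A | I]:
R1 <- (1/-2)*R1:  [    1   3/2     3  |  -1/2     0     0 ]
R2 <- R2 - (6)*R1:  [  0  -2   6  |   3   1   0 ]
R3 <- R3 - (2)*R1:  [  0   4  -8  |   1   0   1 ]
R2 <- (1/-2)*R2:  [    0     1    -3  |  -3/2  -1/2     0 ]
R1 <- R1 - (3/2)*R2:  [    1     0  15/2  |   7/4   3/4     0 ]
R3 <- R3 - (4)*R2:  [ 0  0  4  |  7  2  1 ]
R3 <- (1/4)*R3:  [   0    0    1  |  7/4  1/2  1/4 ]
R1 <- R1 - (15/2)*R3:  [     1      0      0  |  -91/8     -3  -15/8 ]
R2 <- R2 - (-3)*R3:  [    0     1     0  |  15/4     1   3/4 ]
Right block of [I | A^{-1}] is the inverse:
[ -91/8   -3  -15/8 ]
[  15/4    1    3/4 ]
[   7/4  1/2    1/4 ]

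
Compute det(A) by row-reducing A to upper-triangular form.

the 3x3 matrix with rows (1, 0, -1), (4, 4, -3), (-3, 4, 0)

det(A) = -16

Forward elimination:
R2 <- R2 - (4)*R1:  [ 0  4  1 ]
R3 <- R3 - (-3)*R1:  [  0   4  -3 ]
R3 <- R3 - (1)*R2:  [  0   0  -4 ]
Upper-triangular form:
[ 1  0  -1 ]
[ 0  4   1 ]
[ 0  0  -4 ]
det(A) = (-1)^0 * (1) * (4) * (-4) = -16  (0 row swaps -> sign +1)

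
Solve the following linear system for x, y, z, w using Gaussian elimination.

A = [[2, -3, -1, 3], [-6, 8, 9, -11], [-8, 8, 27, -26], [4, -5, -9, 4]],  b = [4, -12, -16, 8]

Forward elimination on [A|b]:
R2 <- R2 - (-3)*R1:  [  0  -1   6  -2   0 ]
R3 <- R3 - (-4)*R1:  [   0   -4   23  -14    0 ]
R4 <- R4 - (2)*R1:  [  0   1  -7  -2   0 ]
R3 <- R3 - (4)*R2:  [  0   0  -1  -6   0 ]
R4 <- R4 - (-1)*R2:  [  0   0  -1  -4   0 ]
R4 <- R4 - (1)*R3:  [ 0  0  0  2  0 ]
Row echelon form:
[ 2  -3  -1   3  |  4 ]
[ 0  -1   6  -2  |  0 ]
[ 0   0  -1  -6  |  0 ]
[ 0   0   0   2  |  0 ]
Back-substitution:
w = (0) / 2 = 0
z = (0 - (-6)*(0)) / -1 = 0
y = (0 - (6)*(0) - (-2)*(0)) / -1 = 0
x = (4 - (-3)*(0) - (-1)*(0) - (3)*(0)) / 2 = 2

(2, 0, 0, 0)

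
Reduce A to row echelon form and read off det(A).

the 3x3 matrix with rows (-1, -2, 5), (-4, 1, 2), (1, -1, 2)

Forward elimination:
R2 <- R2 - (4)*R1:  [   0    9  -18 ]
R3 <- R3 - (-1)*R1:  [  0  -3   7 ]
R3 <- R3 - (-1/3)*R2:  [ 0  0  1 ]
Upper-triangular form:
[ -1  -2    5 ]
[  0   9  -18 ]
[  0   0    1 ]
det(A) = (-1)^0 * (-1) * (9) * (1) = -9  (0 row swaps -> sign +1)

det(A) = -9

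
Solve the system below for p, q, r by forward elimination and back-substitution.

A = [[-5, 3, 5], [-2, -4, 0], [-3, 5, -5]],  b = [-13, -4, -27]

(4, -1, 2)

Forward elimination on [A|b]:
R2 <- R2 - (2/5)*R1:  [     0  -26/5     -2    6/5 ]
R3 <- R3 - (3/5)*R1:  [     0   16/5     -8  -96/5 ]
R3 <- R3 - (-8/13)*R2:  [       0        0  -120/13  -240/13 ]
Row echelon form:
[ -5      3        5  |      -13 ]
[  0  -26/5       -2  |      6/5 ]
[  0      0  -120/13  |  -240/13 ]
Back-substitution:
r = (-240/13) / (-120/13) = 2
q = (6/5 - (-2)*(2)) / (-26/5) = -1
p = (-13 - (3)*(-1) - (5)*(2)) / -5 = 4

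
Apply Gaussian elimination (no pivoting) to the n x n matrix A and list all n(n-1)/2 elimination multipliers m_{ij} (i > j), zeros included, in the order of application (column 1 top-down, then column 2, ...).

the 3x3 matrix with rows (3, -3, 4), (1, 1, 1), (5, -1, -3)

Forward elimination:
R2 <- R2 - (1/3)*R1:  [    0     2  -1/3 ]
R3 <- R3 - (5/3)*R1:  [     0      4  -29/3 ]
R3 <- R3 - (2)*R2:  [  0   0  -9 ]
Multipliers (in order of application): m_{21} = 1/3, m_{31} = 5/3, m_{32} = 2

multipliers: 1/3, 5/3, 2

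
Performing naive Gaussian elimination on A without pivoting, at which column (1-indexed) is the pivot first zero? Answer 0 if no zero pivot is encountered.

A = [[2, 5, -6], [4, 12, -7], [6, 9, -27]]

Naive forward elimination:
R2 <- R2 - (2)*R1:  [ 0  2  5 ]
R3 <- R3 - (3)*R1:  [  0  -6  -9 ]
R3 <- R3 - (-3)*R2:  [ 0  0  6 ]
All pivots nonzero; naive elimination completes without hitting a zero pivot.

first zero-pivot column = 0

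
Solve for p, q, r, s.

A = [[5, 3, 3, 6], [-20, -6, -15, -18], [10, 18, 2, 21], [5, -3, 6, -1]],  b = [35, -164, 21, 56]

Forward elimination on [A|b]:
R2 <- R2 - (-4)*R1:  [   0    6   -3    6  -24 ]
R3 <- R3 - (2)*R1:  [   0   12   -4    9  -49 ]
R4 <- R4 - (1)*R1:  [  0  -6   3  -7  21 ]
R3 <- R3 - (2)*R2:  [  0   0   2  -3  -1 ]
R4 <- R4 - (-1)*R2:  [  0   0   0  -1  -3 ]
Row echelon form:
[ 5  3   3   6  |   35 ]
[ 0  6  -3   6  |  -24 ]
[ 0  0   2  -3  |   -1 ]
[ 0  0   0  -1  |   -3 ]
Back-substitution:
s = (-3) / -1 = 3
r = (-1 - (-3)*(3)) / 2 = 4
q = (-24 - (-3)*(4) - (6)*(3)) / 6 = -5
p = (35 - (3)*(-5) - (3)*(4) - (6)*(3)) / 5 = 4

(4, -5, 4, 3)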